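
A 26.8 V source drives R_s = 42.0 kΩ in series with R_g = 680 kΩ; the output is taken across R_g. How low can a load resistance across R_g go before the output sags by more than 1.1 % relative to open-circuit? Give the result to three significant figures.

Output resistance R_th = R_s‖R_g = (42.0 × 680)/722.0 = 39.56 kΩ.
The fractional drop is R_th/(R_th + R_L); requiring this ≤ 0.0110 gives R_L ≥ R_th(1/0.0110 − 1) = 39.56 × 89.91 = 3.56 MΩ.

R_L(min) ≈ 3.56 MΩ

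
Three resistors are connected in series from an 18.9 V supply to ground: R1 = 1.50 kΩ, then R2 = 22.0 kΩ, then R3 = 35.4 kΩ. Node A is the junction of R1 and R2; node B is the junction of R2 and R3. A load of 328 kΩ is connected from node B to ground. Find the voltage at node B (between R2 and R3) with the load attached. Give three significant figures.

At node B, R3 is in parallel with the load: R3‖R_L = 31.95 kΩ.
Below node A the resistance is R2 + (R3‖R_L) = 53.95 kΩ, so V_A = 18.9 × 53.95/55.45 = 18.39 V.
Then V_B = V_A × (R3‖R_L)/(R2 + R3‖R_L) = 18.39 × 31.95/53.95 = 10.9 V.

V ≈ 10.9 V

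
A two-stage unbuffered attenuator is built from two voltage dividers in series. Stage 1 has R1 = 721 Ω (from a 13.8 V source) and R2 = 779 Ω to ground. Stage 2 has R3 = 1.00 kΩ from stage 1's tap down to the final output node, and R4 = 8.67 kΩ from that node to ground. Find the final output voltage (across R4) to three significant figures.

V_out ≈ 6.19 V

Stage 2 presents R3+R4 = 9670 Ω as a load on stage 1's tap.
Stage 1's lower leg becomes R2‖(R3+R4) = 720.9 Ω, so V_mid = 13.8 × 720.9/1442 = 6.900 V.
Stage 2 is itself unloaded: V_out = V_mid × R4/(R3+R4) = 6.900 × 8670/9670 = 6.19 V.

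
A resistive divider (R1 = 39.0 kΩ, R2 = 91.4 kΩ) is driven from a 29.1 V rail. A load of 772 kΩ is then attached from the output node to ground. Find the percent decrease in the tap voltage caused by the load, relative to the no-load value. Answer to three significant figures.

3.42 %

The divider's output (Thévenin) resistance is R1‖R2 = 27.34 kΩ.
Fractional drop under load = R_th/(R_th + R_L) = 27.34 / (27.34 + 772) = 0.03420.
So the output falls by 3.42 %.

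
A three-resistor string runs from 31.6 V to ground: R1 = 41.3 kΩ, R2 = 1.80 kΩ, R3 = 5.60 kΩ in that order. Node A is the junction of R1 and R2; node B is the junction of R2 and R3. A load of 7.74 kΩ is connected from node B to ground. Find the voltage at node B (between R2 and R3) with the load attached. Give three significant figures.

At node B, R3 is in parallel with the load: R3‖R_L = 3.249 kΩ.
Below node A the resistance is R2 + (R3‖R_L) = 5.049 kΩ, so V_A = 31.6 × 5.049/46.35 = 3.442 V.
Then V_B = V_A × (R3‖R_L)/(R2 + R3‖R_L) = 3.442 × 3.249/5.049 = 2.22 V.

V ≈ 2.22 V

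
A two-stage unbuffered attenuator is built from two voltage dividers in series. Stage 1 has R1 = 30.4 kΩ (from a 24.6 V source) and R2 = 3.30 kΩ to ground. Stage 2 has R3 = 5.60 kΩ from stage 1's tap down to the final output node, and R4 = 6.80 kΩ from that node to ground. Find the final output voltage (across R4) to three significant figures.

V_out ≈ 1.07 V

Stage 2 presents R3+R4 = 12.40 kΩ as a load on stage 1's tap.
Stage 1's lower leg becomes R2‖(R3+R4) = 2.606 kΩ, so V_mid = 24.6 × 2.606/33.01 = 1.943 V.
Stage 2 is itself unloaded: V_out = V_mid × R4/(R3+R4) = 1.943 × 6.80/12.40 = 1.07 V.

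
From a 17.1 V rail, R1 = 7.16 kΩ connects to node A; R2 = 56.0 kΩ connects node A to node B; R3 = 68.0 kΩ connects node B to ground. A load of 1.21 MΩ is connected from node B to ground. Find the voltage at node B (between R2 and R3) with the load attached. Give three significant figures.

V ≈ 8.63 V

At node B, R3 is in parallel with the load: R3‖R_L = 64.38 kΩ.
Below node A the resistance is R2 + (R3‖R_L) = 120.4 kΩ, so V_A = 17.1 × 120.4/127.5 = 16.14 V.
Then V_B = V_A × (R3‖R_L)/(R2 + R3‖R_L) = 16.14 × 64.38/120.4 = 8.63 V.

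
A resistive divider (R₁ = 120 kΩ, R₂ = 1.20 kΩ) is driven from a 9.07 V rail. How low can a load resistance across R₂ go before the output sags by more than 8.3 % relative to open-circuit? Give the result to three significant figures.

R_L(min) ≈ 13.1 kΩ

Output resistance R_th = R₁‖R₂ = (120 × 1.20)/121.2 = 1.188 kΩ.
The fractional drop is R_th/(R_th + R_L); requiring this ≤ 0.0830 gives R_L ≥ R_th(1/0.0830 − 1) = 1.188 × 11.05 = 13.1 kΩ.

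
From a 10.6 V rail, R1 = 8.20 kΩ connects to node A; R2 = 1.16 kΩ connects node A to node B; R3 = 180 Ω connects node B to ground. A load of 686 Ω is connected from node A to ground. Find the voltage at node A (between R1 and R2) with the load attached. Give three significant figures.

V ≈ 0.556 V

Below node A the series string R2+R3 = 1340 Ω sits in parallel with the 686 Ω load: 453.7 Ω.
V_A = 10.6 × 453.7/(8200 + 453.7) = 0.556 V.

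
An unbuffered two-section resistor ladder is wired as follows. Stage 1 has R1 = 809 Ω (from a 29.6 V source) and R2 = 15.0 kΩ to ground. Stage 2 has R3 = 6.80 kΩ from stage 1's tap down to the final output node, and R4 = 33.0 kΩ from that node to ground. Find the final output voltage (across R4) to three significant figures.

Stage 2 presents R3+R4 = 39800 Ω as a load on stage 1's tap.
Stage 1's lower leg becomes R2‖(R3+R4) = 10890 Ω, so V_mid = 29.6 × 10890/11700 = 27.55 V.
Stage 2 is itself unloaded: V_out = V_mid × R4/(R3+R4) = 27.55 × 33000/39800 = 22.8 V.

V_out ≈ 22.8 V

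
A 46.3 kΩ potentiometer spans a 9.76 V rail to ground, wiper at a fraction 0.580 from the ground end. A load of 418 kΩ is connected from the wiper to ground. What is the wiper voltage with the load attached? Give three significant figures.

The wiper splits the pot into (1−α)R = 19.45 kΩ above and αR = 26.85 kΩ below.
Lower section ‖ load = 25.23 kΩ.
V_wiper = 9.76 × 25.23/(19.45 + 25.23) = 5.51 V.

V ≈ 5.51 V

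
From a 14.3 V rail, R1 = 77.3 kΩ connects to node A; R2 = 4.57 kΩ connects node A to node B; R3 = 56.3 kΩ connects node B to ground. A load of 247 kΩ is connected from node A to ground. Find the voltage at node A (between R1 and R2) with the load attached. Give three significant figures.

V ≈ 5.54 V

Below node A the series string R2+R3 = 60.87 kΩ sits in parallel with the 247 kΩ load: 48.84 kΩ.
V_A = 14.3 × 48.84/(77.3 + 48.84) = 5.54 V.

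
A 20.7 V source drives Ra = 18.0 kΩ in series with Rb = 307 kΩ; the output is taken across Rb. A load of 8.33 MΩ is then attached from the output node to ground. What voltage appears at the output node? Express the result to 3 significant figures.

V_out ≈ 19.5 V

The load sits in parallel with Rb: Rb‖R_L = (307 × 8330) / (307 + 8330) = 296.1 kΩ.
V_out = 20.7 × 296.1 / (18.0 + 296.1) = 20.7 × 296.1/314.1 = 19.5 V.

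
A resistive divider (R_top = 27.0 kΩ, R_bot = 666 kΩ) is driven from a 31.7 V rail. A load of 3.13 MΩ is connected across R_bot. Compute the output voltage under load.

V_out ≈ 30.2 V

The load sits in parallel with R_bot: R_bot‖R_L = (666 × 3130) / (666 + 3130) = 549.2 kΩ.
V_out = 31.7 × 549.2 / (27.0 + 549.2) = 31.7 × 549.2/576.2 = 30.2 V.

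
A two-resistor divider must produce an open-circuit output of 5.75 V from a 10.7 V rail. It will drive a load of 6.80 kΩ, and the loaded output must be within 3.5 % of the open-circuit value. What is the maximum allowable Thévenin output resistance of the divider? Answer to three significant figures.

Loading drop = R_th/(R_th + R_L) ≤ 0.0350, so R_th ≤ R_L · ε/(1−ε) = 6.80 kΩ × 0.0350/0.9650 = 247 Ω.

R_th ≤ 247 Ω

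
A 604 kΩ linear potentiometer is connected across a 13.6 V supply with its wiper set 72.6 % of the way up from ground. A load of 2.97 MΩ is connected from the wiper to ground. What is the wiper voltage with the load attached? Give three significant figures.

V ≈ 9.49 V

The wiper splits the pot into (1−α)R = 165.5 kΩ above and αR = 438.5 kΩ below.
Lower section ‖ load = 382.1 kΩ.
V_wiper = 13.6 × 382.1/(165.5 + 382.1) = 9.49 V.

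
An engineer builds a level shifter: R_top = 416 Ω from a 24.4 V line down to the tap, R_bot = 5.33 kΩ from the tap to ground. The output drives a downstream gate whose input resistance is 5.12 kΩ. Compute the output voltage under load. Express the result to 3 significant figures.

V_out ≈ 21.0 V

The load sits in parallel with R_bot: R_bot‖R_L = (5330 × 5120) / (5330 + 5120) = 2611 Ω.
V_out = 24.4 × 2611 / (416 + 2611) = 24.4 × 2611/3027 = 21.0 V.
(Unloaded it would have been 22.6 V.)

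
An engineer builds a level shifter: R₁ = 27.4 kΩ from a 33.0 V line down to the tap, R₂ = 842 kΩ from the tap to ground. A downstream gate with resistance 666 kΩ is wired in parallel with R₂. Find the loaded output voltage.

V_out ≈ 30.7 V

The load sits in parallel with R₂: R₂‖R_L = (842 × 666) / (842 + 666) = 371.9 kΩ.
V_out = 33.0 × 371.9 / (27.4 + 371.9) = 33.0 × 371.9/399.3 = 30.7 V.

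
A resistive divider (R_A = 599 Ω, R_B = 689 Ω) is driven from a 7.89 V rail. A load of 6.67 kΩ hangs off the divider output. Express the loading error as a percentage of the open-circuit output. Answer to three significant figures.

4.58 %

The divider's output (Thévenin) resistance is R_A‖R_B = 320.4 Ω.
Fractional drop under load = R_th/(R_th + R_L) = 320.4 / (320.4 + 6670) = 0.04584.
So the output falls by 4.58 %.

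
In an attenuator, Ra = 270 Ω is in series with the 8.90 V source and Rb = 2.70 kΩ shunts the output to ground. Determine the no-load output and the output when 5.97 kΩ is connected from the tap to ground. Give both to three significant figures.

Unloaded: 8.09 V; loaded: 7.77 V

Open-circuit: V = 8.90 × 2700/(270 + 2700) = 8.09 V.
With the load, Rb becomes Rb‖R_L = 1859 Ω, so V = 8.90 × 1859/2129 = 7.77 V.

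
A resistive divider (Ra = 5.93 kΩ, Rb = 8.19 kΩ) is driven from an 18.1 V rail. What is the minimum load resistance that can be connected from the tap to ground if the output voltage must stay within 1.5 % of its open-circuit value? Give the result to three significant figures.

R_L(min) ≈ 226 kΩ

Output resistance R_th = Ra‖Rb = (5.93 × 8.19)/14.12 = 3.440 kΩ.
The fractional drop is R_th/(R_th + R_L); requiring this ≤ 0.0150 gives R_L ≥ R_th(1/0.0150 − 1) = 3.440 × 65.67 = 226 kΩ.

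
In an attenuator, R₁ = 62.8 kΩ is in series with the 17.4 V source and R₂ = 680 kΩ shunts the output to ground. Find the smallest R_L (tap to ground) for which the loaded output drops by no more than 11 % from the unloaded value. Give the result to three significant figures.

Output resistance R_th = R₁‖R₂ = (62.8 × 680)/742.8 = 57.49 kΩ.
The fractional drop is R_th/(R_th + R_L); requiring this ≤ 0.110 gives R_L ≥ R_th(1/0.110 − 1) = 57.49 × 8.091 = 465 kΩ.

R_L(min) ≈ 465 kΩ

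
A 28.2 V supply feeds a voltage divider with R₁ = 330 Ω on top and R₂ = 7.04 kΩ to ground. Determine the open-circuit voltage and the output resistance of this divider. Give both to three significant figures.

V_th is the open-circuit tap voltage: 28.2 × 7040/(330 + 7040) = 26.9 V.
With the supply zeroed, R₁ and R₂ appear in parallel from the tap: R_th = R₁‖R₂ = (330 × 7040)/7370 = 315 Ω.

V_th = 26.9 V, R_th = 315 Ω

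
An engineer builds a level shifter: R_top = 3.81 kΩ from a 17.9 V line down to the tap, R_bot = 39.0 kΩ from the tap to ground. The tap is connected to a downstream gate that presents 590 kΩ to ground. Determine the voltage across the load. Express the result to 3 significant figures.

V_out ≈ 16.2 V

The load sits in parallel with R_bot: R_bot‖R_L = (39.0 × 590) / (39.0 + 590) = 36.58 kΩ.
V_out = 17.9 × 36.58 / (3.81 + 36.58) = 17.9 × 36.58/40.39 = 16.2 V.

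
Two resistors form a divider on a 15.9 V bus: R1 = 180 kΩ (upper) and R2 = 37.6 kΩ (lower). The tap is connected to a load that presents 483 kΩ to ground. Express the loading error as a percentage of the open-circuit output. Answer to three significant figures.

6.05 %

The divider's output (Thévenin) resistance is R1‖R2 = 31.10 kΩ.
Fractional drop under load = R_th/(R_th + R_L) = 31.10 / (31.10 + 483) = 0.06050.
So the output falls by 6.05 %.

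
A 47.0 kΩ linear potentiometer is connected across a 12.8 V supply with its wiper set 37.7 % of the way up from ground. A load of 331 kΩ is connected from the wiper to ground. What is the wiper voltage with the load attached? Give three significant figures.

The wiper splits the pot into (1−α)R = 29.28 kΩ above and αR = 17.72 kΩ below.
Lower section ‖ load = 16.82 kΩ.
V_wiper = 12.8 × 16.82/(29.28 + 16.82) = 4.67 V.

V ≈ 4.67 V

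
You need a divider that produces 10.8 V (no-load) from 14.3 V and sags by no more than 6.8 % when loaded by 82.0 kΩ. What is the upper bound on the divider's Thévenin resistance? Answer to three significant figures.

Loading drop = R_th/(R_th + R_L) ≤ 0.0680, so R_th ≤ R_L · ε/(1−ε) = 82.0 kΩ × 0.0680/0.9320 = 5.98 kΩ.

R_th ≤ 5.98 kΩ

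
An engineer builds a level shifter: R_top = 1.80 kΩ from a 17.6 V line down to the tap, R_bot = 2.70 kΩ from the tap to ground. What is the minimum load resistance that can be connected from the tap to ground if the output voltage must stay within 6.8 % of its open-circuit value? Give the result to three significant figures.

Output resistance R_th = R_top‖R_bot = (1.80 × 2.70)/4.500 = 1.080 kΩ.
The fractional drop is R_th/(R_th + R_L); requiring this ≤ 0.0680 gives R_L ≥ R_th(1/0.0680 − 1) = 1.080 × 13.71 = 14.8 kΩ.

R_L(min) ≈ 14.8 kΩ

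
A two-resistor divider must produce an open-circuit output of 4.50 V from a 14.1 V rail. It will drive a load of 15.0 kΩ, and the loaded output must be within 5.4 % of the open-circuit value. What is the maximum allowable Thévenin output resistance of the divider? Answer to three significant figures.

Loading drop = R_th/(R_th + R_L) ≤ 0.0540, so R_th ≤ R_L · ε/(1−ε) = 15.0 kΩ × 0.0540/0.9460 = 856 Ω.

R_th ≤ 856 Ω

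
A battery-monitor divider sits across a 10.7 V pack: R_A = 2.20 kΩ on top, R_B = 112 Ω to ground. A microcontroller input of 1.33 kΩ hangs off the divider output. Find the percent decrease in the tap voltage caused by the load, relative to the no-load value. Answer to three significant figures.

7.42 %

The divider's output (Thévenin) resistance is R_A‖R_B = 106.6 Ω.
Fractional drop under load = R_th/(R_th + R_L) = 106.6 / (106.6 + 1330) = 0.07419.
So the output falls by 7.42 %.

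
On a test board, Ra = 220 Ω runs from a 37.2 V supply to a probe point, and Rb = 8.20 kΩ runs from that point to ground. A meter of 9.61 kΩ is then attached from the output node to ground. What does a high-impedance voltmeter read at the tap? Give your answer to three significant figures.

The load sits in parallel with Rb: Rb‖R_L = (8200 × 9610) / (8200 + 9610) = 4425 Ω.
V_out = 37.2 × 4425 / (220 + 4425) = 37.2 × 4425/4645 = 35.4 V.

V_out ≈ 35.4 V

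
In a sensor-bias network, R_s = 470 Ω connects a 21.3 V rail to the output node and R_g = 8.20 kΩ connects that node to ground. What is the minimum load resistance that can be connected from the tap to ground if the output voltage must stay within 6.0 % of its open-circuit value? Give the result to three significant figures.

Output resistance R_th = R_s‖R_g = (470 × 8200)/8670 = 444.5 Ω.
The fractional drop is R_th/(R_th + R_L); requiring this ≤ 0.0600 gives R_L ≥ R_th(1/0.0600 − 1) = 444.5 × 15.67 = 6.96 kΩ.

R_L(min) ≈ 6.96 kΩ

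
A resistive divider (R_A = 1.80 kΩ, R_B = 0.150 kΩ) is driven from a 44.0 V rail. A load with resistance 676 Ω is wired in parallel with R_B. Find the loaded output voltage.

The load sits in parallel with R_B: R_B‖R_L = (150 × 676) / (150 + 676) = 122.8 Ω.
V_out = 44.0 × 122.8 / (1800 + 122.8) = 44.0 × 122.8/1923 = 2.81 V.
(Unloaded it would have been 3.38 V.)

V_out ≈ 2.81 V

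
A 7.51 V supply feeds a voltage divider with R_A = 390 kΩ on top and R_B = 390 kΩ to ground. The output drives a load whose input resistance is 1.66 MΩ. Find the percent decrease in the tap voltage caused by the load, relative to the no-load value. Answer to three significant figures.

The divider's output (Thévenin) resistance is R_A‖R_B = 195.0 kΩ.
Fractional drop under load = R_th/(R_th + R_L) = 195.0 / (195.0 + 1660) = 0.1051.
So the output falls by 10.5 %.

10.5 %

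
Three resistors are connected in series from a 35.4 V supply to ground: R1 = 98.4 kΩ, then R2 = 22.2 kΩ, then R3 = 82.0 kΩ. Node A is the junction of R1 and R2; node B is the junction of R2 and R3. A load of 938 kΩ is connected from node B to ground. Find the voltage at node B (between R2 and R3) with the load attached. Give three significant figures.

At node B, R3 is in parallel with the load: R3‖R_L = 75.41 kΩ.
Below node A the resistance is R2 + (R3‖R_L) = 97.61 kΩ, so V_A = 35.4 × 97.61/196.0 = 17.63 V.
Then V_B = V_A × (R3‖R_L)/(R2 + R3‖R_L) = 17.63 × 75.41/97.61 = 13.6 V.

V ≈ 13.6 V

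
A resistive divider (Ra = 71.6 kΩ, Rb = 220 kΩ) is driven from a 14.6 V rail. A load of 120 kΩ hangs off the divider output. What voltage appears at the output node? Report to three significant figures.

V_out ≈ 7.60 V

The load sits in parallel with Rb: Rb‖R_L = (220 × 120) / (220 + 120) = 77.65 kΩ.
V_out = 14.6 × 77.65 / (71.6 + 77.65) = 14.6 × 77.65/149.2 = 7.60 V.
(Unloaded it would have been 11.0 V.)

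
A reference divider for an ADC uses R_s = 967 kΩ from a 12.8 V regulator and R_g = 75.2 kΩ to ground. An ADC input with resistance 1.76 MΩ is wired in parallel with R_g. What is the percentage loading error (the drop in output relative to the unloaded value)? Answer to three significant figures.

3.81 %

The divider's output (Thévenin) resistance is R_s‖R_g = 69.77 kΩ.
Fractional drop under load = R_th/(R_th + R_L) = 69.77 / (69.77 + 1760) = 0.03813.
So the output falls by 3.81 %.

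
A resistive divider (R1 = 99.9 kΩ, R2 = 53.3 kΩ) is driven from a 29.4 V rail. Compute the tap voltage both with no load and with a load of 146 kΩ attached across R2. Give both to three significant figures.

Open-circuit: V = 29.4 × 53.3/(99.9 + 53.3) = 10.2 V.
With the load, R2 becomes R2‖R_L = 39.05 kΩ, so V = 29.4 × 39.05/138.9 = 8.26 V.

Unloaded: 10.2 V; loaded: 8.26 V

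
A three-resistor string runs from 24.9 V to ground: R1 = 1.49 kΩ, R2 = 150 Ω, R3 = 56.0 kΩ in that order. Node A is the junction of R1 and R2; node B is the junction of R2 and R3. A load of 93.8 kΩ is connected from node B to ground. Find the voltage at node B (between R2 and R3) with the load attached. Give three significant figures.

At node B, R3 is in parallel with the load: R3‖R_L = 35070 Ω.
Below node A the resistance is R2 + (R3‖R_L) = 35220 Ω, so V_A = 24.9 × 35220/36710 = 23.89 V.
Then V_B = V_A × (R3‖R_L)/(R2 + R3‖R_L) = 23.89 × 35070/35220 = 23.8 V.

V ≈ 23.8 V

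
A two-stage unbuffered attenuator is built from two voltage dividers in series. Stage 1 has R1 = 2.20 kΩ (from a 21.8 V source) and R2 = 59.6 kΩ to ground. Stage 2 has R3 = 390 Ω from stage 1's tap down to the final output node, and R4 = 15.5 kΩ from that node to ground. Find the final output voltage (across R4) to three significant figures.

Stage 2 presents R3+R4 = 15890 Ω as a load on stage 1's tap.
Stage 1's lower leg becomes R2‖(R3+R4) = 12550 Ω, so V_mid = 21.8 × 12550/14750 = 18.55 V.
Stage 2 is itself unloaded: V_out = V_mid × R4/(R3+R4) = 18.55 × 15500/15890 = 18.1 V.

V_out ≈ 18.1 V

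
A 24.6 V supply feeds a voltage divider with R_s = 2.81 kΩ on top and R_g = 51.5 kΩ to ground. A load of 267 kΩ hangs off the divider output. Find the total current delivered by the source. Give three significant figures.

I ≈ 0.535 mA

R_g‖R_L = 43.17 kΩ, so the source sees R_s + R_g‖R_L = 45.98 kΩ.
I = 24.6 V / 45.98 kΩ = 0.535 mA.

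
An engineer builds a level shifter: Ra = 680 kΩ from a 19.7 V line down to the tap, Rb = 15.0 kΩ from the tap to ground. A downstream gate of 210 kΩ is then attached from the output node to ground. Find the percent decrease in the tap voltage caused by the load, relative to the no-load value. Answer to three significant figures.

6.53 %

The divider's output (Thévenin) resistance is Ra‖Rb = 14.68 kΩ.
Fractional drop under load = R_th/(R_th + R_L) = 14.68 / (14.68 + 210) = 0.06532.
So the output falls by 6.53 %.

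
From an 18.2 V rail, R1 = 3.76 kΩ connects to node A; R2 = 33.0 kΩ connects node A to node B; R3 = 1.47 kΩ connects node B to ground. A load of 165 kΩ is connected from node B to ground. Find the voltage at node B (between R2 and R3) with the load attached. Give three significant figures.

V ≈ 0.694 V

At node B, R3 is in parallel with the load: R3‖R_L = 1.457 kΩ.
Below node A the resistance is R2 + (R3‖R_L) = 34.46 kΩ, so V_A = 18.2 × 34.46/38.22 = 16.41 V.
Then V_B = V_A × (R3‖R_L)/(R2 + R3‖R_L) = 16.41 × 1.457/34.46 = 0.694 V.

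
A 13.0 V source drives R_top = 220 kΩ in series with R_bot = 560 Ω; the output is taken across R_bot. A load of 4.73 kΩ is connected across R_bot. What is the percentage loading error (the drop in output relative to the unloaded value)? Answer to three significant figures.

10.6 %

The divider's output (Thévenin) resistance is R_top‖R_bot = 558.6 Ω.
Fractional drop under load = R_th/(R_th + R_L) = 558.6 / (558.6 + 4730) = 0.1056.
So the output falls by 10.6 %.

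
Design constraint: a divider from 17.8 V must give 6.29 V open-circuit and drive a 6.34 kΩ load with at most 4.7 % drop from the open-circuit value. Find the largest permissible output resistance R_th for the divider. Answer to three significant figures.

Loading drop = R_th/(R_th + R_L) ≤ 0.0470, so R_th ≤ R_L · ε/(1−ε) = 6.34 kΩ × 0.0470/0.9530 = 313 Ω.

R_th ≤ 313 Ω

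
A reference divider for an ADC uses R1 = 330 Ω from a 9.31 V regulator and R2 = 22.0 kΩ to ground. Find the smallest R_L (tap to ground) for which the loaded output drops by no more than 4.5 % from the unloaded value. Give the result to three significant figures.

Output resistance R_th = R1‖R2 = (330 × 22000)/22330 = 325.1 Ω.
The fractional drop is R_th/(R_th + R_L); requiring this ≤ 0.0450 gives R_L ≥ R_th(1/0.0450 − 1) = 325.1 × 21.22 = 6.90 kΩ.

R_L(min) ≈ 6.90 kΩ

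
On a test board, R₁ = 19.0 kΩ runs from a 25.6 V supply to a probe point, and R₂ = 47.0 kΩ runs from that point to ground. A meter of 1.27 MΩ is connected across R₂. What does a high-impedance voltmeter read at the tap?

V_out ≈ 18.0 V

The load sits in parallel with R₂: R₂‖R_L = (47.0 × 1270) / (47.0 + 1270) = 45.32 kΩ.
V_out = 25.6 × 45.32 / (19.0 + 45.32) = 25.6 × 45.32/64.32 = 18.0 V.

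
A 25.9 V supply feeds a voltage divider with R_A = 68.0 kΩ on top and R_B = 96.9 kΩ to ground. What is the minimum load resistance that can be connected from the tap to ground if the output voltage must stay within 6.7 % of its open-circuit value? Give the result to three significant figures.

Output resistance R_th = R_A‖R_B = (68.0 × 96.9)/164.9 = 39.96 kΩ.
The fractional drop is R_th/(R_th + R_L); requiring this ≤ 0.0670 gives R_L ≥ R_th(1/0.0670 − 1) = 39.96 × 13.93 = 556 kΩ.

R_L(min) ≈ 556 kΩ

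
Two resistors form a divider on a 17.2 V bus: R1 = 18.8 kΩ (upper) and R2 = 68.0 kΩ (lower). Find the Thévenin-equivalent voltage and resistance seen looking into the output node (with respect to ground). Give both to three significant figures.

V_th = 13.5 V, R_th = 14.7 kΩ

V_th is the open-circuit tap voltage: 17.2 × 68.0/(18.8 + 68.0) = 13.5 V.
With the supply zeroed, R1 and R2 appear in parallel from the tap: R_th = R1‖R2 = (18.8 × 68.0)/86.80 = 14.7 kΩ.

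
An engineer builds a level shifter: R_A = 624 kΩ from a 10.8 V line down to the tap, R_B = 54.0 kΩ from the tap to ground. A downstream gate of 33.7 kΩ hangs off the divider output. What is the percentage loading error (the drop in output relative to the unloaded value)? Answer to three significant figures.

The divider's output (Thévenin) resistance is R_A‖R_B = 49.70 kΩ.
Fractional drop under load = R_th/(R_th + R_L) = 49.70 / (49.70 + 33.7) = 0.5959.
So the output falls by 59.6 %.

59.6 %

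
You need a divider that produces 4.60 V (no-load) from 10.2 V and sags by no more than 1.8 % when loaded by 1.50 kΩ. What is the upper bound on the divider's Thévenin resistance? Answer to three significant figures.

R_th ≤ 27.5 Ω

Loading drop = R_th/(R_th + R_L) ≤ 0.0180, so R_th ≤ R_L · ε/(1−ε) = 1.50 kΩ × 0.0180/0.9820 = 27.5 Ω.
(Any R1, R2 with R2/(R1+R2) = 0.451 and R1‖R2 ≤ 27.5 Ω will meet the spec.)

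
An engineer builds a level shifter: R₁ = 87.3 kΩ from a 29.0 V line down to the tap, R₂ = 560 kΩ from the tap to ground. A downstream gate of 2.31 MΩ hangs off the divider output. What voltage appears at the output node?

The load sits in parallel with R₂: R₂‖R_L = (560 × 2310) / (560 + 2310) = 450.7 kΩ.
V_out = 29.0 × 450.7 / (87.3 + 450.7) = 29.0 × 450.7/538.0 = 24.3 V.

V_out ≈ 24.3 V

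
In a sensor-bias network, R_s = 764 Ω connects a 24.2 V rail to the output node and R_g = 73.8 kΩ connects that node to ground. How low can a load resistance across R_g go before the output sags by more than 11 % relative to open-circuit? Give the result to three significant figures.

Output resistance R_th = R_s‖R_g = (764 × 73800)/74560 = 756.2 Ω.
The fractional drop is R_th/(R_th + R_L); requiring this ≤ 0.110 gives R_L ≥ R_th(1/0.110 − 1) = 756.2 × 8.091 = 6.12 kΩ.

R_L(min) ≈ 6.12 kΩ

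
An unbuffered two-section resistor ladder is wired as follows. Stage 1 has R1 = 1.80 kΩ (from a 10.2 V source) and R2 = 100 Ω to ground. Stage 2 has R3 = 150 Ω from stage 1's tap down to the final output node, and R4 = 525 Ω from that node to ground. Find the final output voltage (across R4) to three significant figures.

V_out ≈ 0.366 V

Stage 2 presents R3+R4 = 675.0 Ω as a load on stage 1's tap.
Stage 1's lower leg becomes R2‖(R3+R4) = 87.10 Ω, so V_mid = 10.2 × 87.10/1887 = 0.4708 V.
Stage 2 is itself unloaded: V_out = V_mid × R4/(R3+R4) = 0.4708 × 525/675.0 = 0.366 V.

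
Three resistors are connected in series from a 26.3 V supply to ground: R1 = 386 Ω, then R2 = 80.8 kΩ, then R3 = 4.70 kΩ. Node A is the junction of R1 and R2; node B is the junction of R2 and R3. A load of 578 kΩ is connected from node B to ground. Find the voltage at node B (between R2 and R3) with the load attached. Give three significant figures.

V ≈ 1.43 V

At node B, R3 is in parallel with the load: R3‖R_L = 4662 Ω.
Below node A the resistance is R2 + (R3‖R_L) = 85460 Ω, so V_A = 26.3 × 85460/85850 = 26.18 V.
Then V_B = V_A × (R3‖R_L)/(R2 + R3‖R_L) = 26.18 × 4662/85460 = 1.43 V.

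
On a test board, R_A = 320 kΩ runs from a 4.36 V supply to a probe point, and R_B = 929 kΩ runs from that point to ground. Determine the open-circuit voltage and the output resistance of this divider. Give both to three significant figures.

V_th = 3.24 V, R_th = 238 kΩ

V_th is the open-circuit tap voltage: 4.36 × 929/(320 + 929) = 3.24 V.
With the supply zeroed, R_A and R_B appear in parallel from the tap: R_th = R_A‖R_B = (320 × 929)/1249 = 238 kΩ.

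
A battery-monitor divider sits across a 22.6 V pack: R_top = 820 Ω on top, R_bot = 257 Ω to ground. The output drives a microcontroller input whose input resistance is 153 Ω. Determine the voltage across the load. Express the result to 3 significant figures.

The load sits in parallel with R_bot: R_bot‖R_L = (257 × 153) / (257 + 153) = 95.90 Ω.
V_out = 22.6 × 95.90 / (820 + 95.90) = 22.6 × 95.90/915.9 = 2.37 V.

V_out ≈ 2.37 V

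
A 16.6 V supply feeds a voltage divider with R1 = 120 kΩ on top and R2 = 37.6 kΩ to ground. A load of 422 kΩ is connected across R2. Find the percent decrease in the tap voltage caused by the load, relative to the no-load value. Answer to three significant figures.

The divider's output (Thévenin) resistance is R1‖R2 = 28.63 kΩ.
Fractional drop under load = R_th/(R_th + R_L) = 28.63 / (28.63 + 422) = 0.06353.
So the output falls by 6.35 %.

6.35 %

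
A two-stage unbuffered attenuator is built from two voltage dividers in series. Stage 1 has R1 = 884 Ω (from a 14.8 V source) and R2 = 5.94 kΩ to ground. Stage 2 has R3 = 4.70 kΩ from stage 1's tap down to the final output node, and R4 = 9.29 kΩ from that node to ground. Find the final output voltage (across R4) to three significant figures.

V_out ≈ 8.11 V

Stage 2 presents R3+R4 = 13990 Ω as a load on stage 1's tap.
Stage 1's lower leg becomes R2‖(R3+R4) = 4170 Ω, so V_mid = 14.8 × 4170/5054 = 12.21 V.
Stage 2 is itself unloaded: V_out = V_mid × R4/(R3+R4) = 12.21 × 9290/13990 = 8.11 V.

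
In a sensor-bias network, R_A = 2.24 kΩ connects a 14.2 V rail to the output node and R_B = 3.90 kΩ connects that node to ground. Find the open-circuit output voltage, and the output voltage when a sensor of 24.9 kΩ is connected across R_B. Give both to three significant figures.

Open-circuit: V = 14.2 × 3.90/(2.24 + 3.90) = 9.02 V.
With the load, R_B becomes R_B‖R_L = 3.372 kΩ, so V = 14.2 × 3.372/5.612 = 8.53 V.

Unloaded: 9.02 V; loaded: 8.53 V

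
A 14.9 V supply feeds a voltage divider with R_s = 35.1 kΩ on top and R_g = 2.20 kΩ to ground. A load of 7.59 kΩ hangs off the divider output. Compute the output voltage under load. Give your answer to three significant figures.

The load sits in parallel with R_g: R_g‖R_L = (2.20 × 7.59) / (2.20 + 7.59) = 1.706 kΩ.
V_out = 14.9 × 1.706 / (35.1 + 1.706) = 14.9 × 1.706/36.81 = 0.690 V.

V_out ≈ 0.690 V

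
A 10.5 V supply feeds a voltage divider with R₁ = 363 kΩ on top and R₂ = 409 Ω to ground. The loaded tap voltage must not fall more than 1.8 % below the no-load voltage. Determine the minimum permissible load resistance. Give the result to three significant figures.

R_L(min) ≈ 22.3 kΩ

Output resistance R_th = R₁‖R₂ = (363000 × 409)/363400 = 408.5 Ω.
The fractional drop is R_th/(R_th + R_L); requiring this ≤ 0.0180 gives R_L ≥ R_th(1/0.0180 − 1) = 408.5 × 54.56 = 22.3 kΩ.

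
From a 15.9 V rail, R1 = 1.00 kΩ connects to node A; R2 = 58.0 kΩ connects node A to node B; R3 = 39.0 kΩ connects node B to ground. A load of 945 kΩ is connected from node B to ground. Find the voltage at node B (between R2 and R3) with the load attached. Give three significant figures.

V ≈ 6.17 V

At node B, R3 is in parallel with the load: R3‖R_L = 37.45 kΩ.
Below node A the resistance is R2 + (R3‖R_L) = 95.45 kΩ, so V_A = 15.9 × 95.45/96.45 = 15.74 V.
Then V_B = V_A × (R3‖R_L)/(R2 + R3‖R_L) = 15.74 × 37.45/95.45 = 6.17 V.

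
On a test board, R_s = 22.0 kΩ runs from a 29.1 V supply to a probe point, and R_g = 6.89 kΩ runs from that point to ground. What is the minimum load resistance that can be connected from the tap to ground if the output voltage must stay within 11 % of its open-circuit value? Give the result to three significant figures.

R_L(min) ≈ 42.5 kΩ

Output resistance R_th = R_s‖R_g = (22.0 × 6.89)/28.89 = 5.247 kΩ.
The fractional drop is R_th/(R_th + R_L); requiring this ≤ 0.110 gives R_L ≥ R_th(1/0.110 − 1) = 5.247 × 8.091 = 42.5 kΩ.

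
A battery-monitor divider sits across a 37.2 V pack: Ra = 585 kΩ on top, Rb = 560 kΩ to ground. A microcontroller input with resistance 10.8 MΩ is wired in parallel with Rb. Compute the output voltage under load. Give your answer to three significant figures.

V_out ≈ 17.7 V

The load sits in parallel with Rb: Rb‖R_L = (560 × 10800) / (560 + 10800) = 532.4 kΩ.
V_out = 37.2 × 532.4 / (585 + 532.4) = 37.2 × 532.4/1117 = 17.7 V.
(Unloaded it would have been 18.2 V.)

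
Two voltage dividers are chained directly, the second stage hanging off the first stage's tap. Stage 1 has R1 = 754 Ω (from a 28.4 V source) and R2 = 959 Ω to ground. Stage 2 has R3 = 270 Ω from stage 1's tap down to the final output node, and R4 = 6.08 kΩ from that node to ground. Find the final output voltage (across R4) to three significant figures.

Stage 2 presents R3+R4 = 6350 Ω as a load on stage 1's tap.
Stage 1's lower leg becomes R2‖(R3+R4) = 833.2 Ω, so V_mid = 28.4 × 833.2/1587 = 14.91 V.
Stage 2 is itself unloaded: V_out = V_mid × R4/(R3+R4) = 14.91 × 6080/6350 = 14.3 V.

V_out ≈ 14.3 V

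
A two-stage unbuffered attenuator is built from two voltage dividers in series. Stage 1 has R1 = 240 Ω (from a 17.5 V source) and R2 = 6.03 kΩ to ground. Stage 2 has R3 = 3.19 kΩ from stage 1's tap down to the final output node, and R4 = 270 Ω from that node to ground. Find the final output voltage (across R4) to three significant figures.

V_out ≈ 1.23 V

Stage 2 presents R3+R4 = 3460 Ω as a load on stage 1's tap.
Stage 1's lower leg becomes R2‖(R3+R4) = 2199 Ω, so V_mid = 17.5 × 2199/2439 = 15.78 V.
Stage 2 is itself unloaded: V_out = V_mid × R4/(R3+R4) = 15.78 × 270/3460 = 1.23 V.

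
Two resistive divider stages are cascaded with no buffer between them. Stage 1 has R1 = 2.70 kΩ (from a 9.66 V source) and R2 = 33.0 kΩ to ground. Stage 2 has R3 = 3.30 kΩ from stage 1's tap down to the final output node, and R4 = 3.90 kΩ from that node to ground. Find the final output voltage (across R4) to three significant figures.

V_out ≈ 3.59 V

Stage 2 presents R3+R4 = 7.200 kΩ as a load on stage 1's tap.
Stage 1's lower leg becomes R2‖(R3+R4) = 5.910 kΩ, so V_mid = 9.66 × 5.910/8.610 = 6.631 V.
Stage 2 is itself unloaded: V_out = V_mid × R4/(R3+R4) = 6.631 × 3.90/7.200 = 3.59 V.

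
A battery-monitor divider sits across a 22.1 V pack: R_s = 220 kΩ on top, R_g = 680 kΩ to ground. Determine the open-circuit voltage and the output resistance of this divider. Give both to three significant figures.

V_th is the open-circuit tap voltage: 22.1 × 680/(220 + 680) = 16.7 V.
With the supply zeroed, R_s and R_g appear in parallel from the tap: R_th = R_s‖R_g = (220 × 680)/900.0 = 166 kΩ.

V_th = 16.7 V, R_th = 166 kΩ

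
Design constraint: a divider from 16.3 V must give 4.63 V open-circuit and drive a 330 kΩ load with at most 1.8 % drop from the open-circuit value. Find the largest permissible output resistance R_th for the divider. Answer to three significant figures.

R_th ≤ 6.05 kΩ

Loading drop = R_th/(R_th + R_L) ≤ 0.0180, so R_th ≤ R_L · ε/(1−ε) = 330 kΩ × 0.0180/0.9820 = 6.05 kΩ.
(Any R1, R2 with R2/(R1+R2) = 0.284 and R1‖R2 ≤ 6.05 kΩ will meet the spec.)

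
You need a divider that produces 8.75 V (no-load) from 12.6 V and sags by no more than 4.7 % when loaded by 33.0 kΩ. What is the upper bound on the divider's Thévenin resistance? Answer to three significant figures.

R_th ≤ 1.63 kΩ

Loading drop = R_th/(R_th + R_L) ≤ 0.0470, so R_th ≤ R_L · ε/(1−ε) = 33.0 kΩ × 0.0470/0.9530 = 1.63 kΩ.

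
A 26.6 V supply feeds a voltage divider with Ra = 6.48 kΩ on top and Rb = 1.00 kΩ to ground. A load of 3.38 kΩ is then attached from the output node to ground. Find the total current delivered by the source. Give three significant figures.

Rb‖R_L = 0.7717 kΩ, so the source sees Ra + Rb‖R_L = 7.252 kΩ.
I = 26.6 V / 7.252 kΩ = 3.67 mA.

I ≈ 3.67 mA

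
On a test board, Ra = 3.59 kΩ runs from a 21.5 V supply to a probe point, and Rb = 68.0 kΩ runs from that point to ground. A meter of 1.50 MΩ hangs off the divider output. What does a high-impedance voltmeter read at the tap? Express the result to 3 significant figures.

V_out ≈ 20.4 V

The load sits in parallel with Rb: Rb‖R_L = (68.0 × 1500) / (68.0 + 1500) = 65.05 kΩ.
V_out = 21.5 × 65.05 / (3.59 + 65.05) = 21.5 × 65.05/68.64 = 20.4 V.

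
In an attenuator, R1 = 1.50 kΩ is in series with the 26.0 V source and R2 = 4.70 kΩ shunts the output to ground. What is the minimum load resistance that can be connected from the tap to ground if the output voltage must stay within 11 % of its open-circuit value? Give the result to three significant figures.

R_L(min) ≈ 9.20 kΩ

Output resistance R_th = R1‖R2 = (1.50 × 4.70)/6.200 = 1.137 kΩ.
The fractional drop is R_th/(R_th + R_L); requiring this ≤ 0.110 gives R_L ≥ R_th(1/0.110 − 1) = 1.137 × 8.091 = 9.20 kΩ.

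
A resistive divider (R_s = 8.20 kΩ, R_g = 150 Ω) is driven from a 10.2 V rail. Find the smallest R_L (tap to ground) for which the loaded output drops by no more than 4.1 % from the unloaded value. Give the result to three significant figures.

R_L(min) ≈ 3.45 kΩ

Output resistance R_th = R_s‖R_g = (8200 × 150)/8350 = 147.3 Ω.
The fractional drop is R_th/(R_th + R_L); requiring this ≤ 0.0410 gives R_L ≥ R_th(1/0.0410 − 1) = 147.3 × 23.39 = 3.45 kΩ.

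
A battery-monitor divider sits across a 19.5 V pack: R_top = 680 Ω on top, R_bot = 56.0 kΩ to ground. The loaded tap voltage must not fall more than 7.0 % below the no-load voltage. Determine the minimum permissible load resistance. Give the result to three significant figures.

R_L(min) ≈ 8.93 kΩ

Output resistance R_th = R_top‖R_bot = (680 × 56000)/56680 = 671.8 Ω.
The fractional drop is R_th/(R_th + R_L); requiring this ≤ 0.0700 gives R_L ≥ R_th(1/0.0700 − 1) = 671.8 × 13.29 = 8.93 kΩ.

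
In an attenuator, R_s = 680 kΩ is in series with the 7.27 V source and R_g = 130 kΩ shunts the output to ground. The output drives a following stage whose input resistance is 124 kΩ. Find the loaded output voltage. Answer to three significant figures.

V_out ≈ 0.621 V

The load sits in parallel with R_g: R_g‖R_L = (130 × 124) / (130 + 124) = 63.46 kΩ.
V_out = 7.27 × 63.46 / (680 + 63.46) = 7.27 × 63.46/743.5 = 0.621 V.
(Unloaded it would have been 1.17 V.)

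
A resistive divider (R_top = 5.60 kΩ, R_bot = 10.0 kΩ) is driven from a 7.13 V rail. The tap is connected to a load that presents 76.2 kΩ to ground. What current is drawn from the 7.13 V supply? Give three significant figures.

I ≈ 0.494 mA

R_bot‖R_L = 8.840 kΩ, so the source sees R_top + R_bot‖R_L = 14.44 kΩ.
I = 7.13 V / 14.44 kΩ = 0.494 mA.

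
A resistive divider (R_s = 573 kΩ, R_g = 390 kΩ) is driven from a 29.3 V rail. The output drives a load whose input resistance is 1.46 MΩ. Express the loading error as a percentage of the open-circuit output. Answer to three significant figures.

13.7 %

Unloaded V = 29.3 × 390/963.0 = 11.866 V.
Loaded: R_g‖R_L = 307.8 kΩ, giving V = 29.3 × 307.8/880.8 = 10.239 V.
Drop = (11.866 − 10.239) / 11.866 = 13.7 %.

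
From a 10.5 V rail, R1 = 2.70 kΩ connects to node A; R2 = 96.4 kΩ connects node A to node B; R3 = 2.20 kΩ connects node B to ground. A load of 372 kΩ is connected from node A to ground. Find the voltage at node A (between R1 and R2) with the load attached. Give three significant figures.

Below node A the series string R2+R3 = 98.60 kΩ sits in parallel with the 372 kΩ load: 77.94 kΩ.
V_A = 10.5 × 77.94/(2.70 + 77.94) = 10.1 V.

V ≈ 10.1 V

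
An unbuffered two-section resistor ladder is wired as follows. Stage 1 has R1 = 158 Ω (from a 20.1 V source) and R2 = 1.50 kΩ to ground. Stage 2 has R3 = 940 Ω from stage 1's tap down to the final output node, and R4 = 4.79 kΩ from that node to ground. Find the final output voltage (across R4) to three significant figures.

Stage 2 presents R3+R4 = 5730 Ω as a load on stage 1's tap.
Stage 1's lower leg becomes R2‖(R3+R4) = 1189 Ω, so V_mid = 20.1 × 1189/1347 = 17.74 V.
Stage 2 is itself unloaded: V_out = V_mid × R4/(R3+R4) = 17.74 × 4790/5730 = 14.8 V.

V_out ≈ 14.8 V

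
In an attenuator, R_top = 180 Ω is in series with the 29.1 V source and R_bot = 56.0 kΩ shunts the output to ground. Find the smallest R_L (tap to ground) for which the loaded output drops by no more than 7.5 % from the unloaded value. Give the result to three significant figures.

Output resistance R_th = R_top‖R_bot = (180 × 56000)/56180 = 179.4 Ω.
The fractional drop is R_th/(R_th + R_L); requiring this ≤ 0.0750 gives R_L ≥ R_th(1/0.0750 − 1) = 179.4 × 12.33 = 2.21 kΩ.

R_L(min) ≈ 2.21 kΩ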